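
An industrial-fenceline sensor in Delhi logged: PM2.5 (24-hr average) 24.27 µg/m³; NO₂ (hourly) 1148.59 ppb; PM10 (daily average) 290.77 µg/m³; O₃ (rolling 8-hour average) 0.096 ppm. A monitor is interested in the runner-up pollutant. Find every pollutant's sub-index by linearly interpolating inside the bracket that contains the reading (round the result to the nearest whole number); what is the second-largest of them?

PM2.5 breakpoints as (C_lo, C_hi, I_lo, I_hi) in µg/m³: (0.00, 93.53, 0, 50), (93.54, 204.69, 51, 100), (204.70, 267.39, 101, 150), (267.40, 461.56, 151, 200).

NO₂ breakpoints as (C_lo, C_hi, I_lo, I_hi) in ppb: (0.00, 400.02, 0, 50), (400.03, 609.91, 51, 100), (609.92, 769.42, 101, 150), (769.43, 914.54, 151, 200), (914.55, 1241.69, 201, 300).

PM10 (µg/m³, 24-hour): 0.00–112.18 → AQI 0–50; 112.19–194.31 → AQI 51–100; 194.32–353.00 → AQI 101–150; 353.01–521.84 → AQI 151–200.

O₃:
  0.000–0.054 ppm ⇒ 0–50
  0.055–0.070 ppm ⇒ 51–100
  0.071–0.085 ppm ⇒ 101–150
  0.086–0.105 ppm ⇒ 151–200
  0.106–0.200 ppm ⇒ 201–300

177

PM2.5: row 0.00–93.53 (AQI 0–50). (50−0)·(24.27−0.00)/(93.53−0.00) + 0 = 50·24.27/93.53 + 0 ≈ 12.97 → 13.
NO₂: 1148.59 ∈ [914.55, 1241.69] ↔ index [201, 300].
201 + (1148.59−914.55)·(300−201)/(1241.69−914.55) = 201 + 234.04·99/327.14 ≈ 271.83, so AQI = 272.
PM10: 290.77 ∈ [194.32, 353.00] ↔ index [101, 150].
101 + (290.77−194.32)·(150−101)/(353.00−194.32) = 101 + 96.45·49/158.68 ≈ 130.78, so AQI = 131.
O₃: 0.096 lies in 0.086–0.105, so I_lo=151, I_hi=200, C_lo=0.086, C_hi=0.105.
(200−151)/(0.105−0.086) × (0.096−0.086) + 151 = 49/0.019 × 0.010 + 151 ≈ 176.79 → 177.
Sub-indices: PM2.5→13, NO₂→272, PM10→131, O₃→177. Ranked high→low: 272, 177, 131, 13. Second-highest sub-index = 177.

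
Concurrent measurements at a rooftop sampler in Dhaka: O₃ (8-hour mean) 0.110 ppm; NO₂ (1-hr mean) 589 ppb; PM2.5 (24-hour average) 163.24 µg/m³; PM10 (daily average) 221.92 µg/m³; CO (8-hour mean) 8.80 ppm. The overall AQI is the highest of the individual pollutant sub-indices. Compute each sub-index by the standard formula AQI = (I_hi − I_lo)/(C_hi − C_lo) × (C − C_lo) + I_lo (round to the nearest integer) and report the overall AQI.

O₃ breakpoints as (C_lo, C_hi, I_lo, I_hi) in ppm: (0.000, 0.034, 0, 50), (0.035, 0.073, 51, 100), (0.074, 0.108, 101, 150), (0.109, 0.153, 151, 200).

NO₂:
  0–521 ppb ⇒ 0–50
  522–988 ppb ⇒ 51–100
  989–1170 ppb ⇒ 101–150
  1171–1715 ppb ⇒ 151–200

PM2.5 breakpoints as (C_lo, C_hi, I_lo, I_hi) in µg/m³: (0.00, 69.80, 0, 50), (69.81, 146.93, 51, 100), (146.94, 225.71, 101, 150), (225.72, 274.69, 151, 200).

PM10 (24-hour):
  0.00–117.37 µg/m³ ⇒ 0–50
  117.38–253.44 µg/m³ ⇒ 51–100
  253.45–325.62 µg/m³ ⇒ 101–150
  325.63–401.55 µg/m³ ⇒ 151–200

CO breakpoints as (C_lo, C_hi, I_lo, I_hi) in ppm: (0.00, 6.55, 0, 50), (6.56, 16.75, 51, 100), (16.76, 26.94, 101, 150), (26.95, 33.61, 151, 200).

O₃: 0.110 ∈ [0.109, 0.153] ↔ index [151, 200].
151 + (0.110−0.109)·(200−151)/(0.153−0.109) = 151 + 0.001·49/0.044 ≈ 152.11, so AQI = 152.
NO₂: 589 lies in 522–988, so I_lo=51, I_hi=100, C_lo=522, C_hi=988.
(100−51)/(988−522) × (589−522) + 51 = 49/466 × 67 + 51 ≈ 58.05 → 58.
PM2.5: 163.24 lies in 146.94–225.71, so I_lo=101, I_hi=150, C_lo=146.94, C_hi=225.71.
(150−101)/(225.71−146.94) × (163.24−146.94) + 101 = 49/78.77 × 16.30 + 101 ≈ 111.14 → 111.
PM10 221.92: bracket 117.38–253.44 → index 51–100; slope 49/136.06, offset 104.54.
AQI = 51 + 49/136.06·104.54 ≈ 88.65 ⇒ 89.
CO: 8.80 lies in 6.56–16.75, so I_lo=51, I_hi=100, C_lo=6.56, C_hi=16.75.
(100−51)/(16.75−6.56) × (8.80−6.56) + 51 = 49/10.19 × 2.24 + 51 ≈ 61.77 → 62.
Sub-indices: O₃→152, NO₂→58, PM2.5→111, PM10→89, CO→62. Overall AQI = max = 152; dominant pollutant is O₃.

152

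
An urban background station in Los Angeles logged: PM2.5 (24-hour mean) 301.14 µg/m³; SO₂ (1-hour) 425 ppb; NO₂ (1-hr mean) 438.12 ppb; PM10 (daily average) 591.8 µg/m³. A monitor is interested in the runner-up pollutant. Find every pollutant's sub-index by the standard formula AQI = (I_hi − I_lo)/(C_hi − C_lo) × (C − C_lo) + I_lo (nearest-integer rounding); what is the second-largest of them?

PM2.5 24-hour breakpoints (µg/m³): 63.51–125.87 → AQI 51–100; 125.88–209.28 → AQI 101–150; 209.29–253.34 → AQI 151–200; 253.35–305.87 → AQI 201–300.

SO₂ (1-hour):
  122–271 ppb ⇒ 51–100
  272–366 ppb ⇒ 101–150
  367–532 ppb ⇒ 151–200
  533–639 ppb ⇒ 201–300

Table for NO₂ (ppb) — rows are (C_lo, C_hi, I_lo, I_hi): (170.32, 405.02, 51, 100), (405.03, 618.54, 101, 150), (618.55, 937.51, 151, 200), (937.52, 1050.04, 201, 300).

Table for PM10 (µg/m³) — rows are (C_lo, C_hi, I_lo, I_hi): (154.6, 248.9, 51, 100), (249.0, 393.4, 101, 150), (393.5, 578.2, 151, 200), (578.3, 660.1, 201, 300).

217

PM2.5 301.14: bracket 253.35–305.87 → index 201–300; slope 99/52.52, offset 47.79.
AQI = 201 + 99/52.52·47.79 ≈ 291.08 ⇒ 291.
SO₂: 425 ∈ [367, 532] ↔ index [151, 200].
151 + (425−367)·(200−151)/(532−367) = 151 + 58·49/165 ≈ 168.22, so AQI = 168.
NO₂ 438.12: bracket 405.03–618.54 → index 101–150; slope 49/213.51, offset 33.09.
AQI = 101 + 49/213.51·33.09 ≈ 108.59 ⇒ 109.
PM10: 591.8 ∈ [578.3, 660.1] ↔ index [201, 300].
201 + (591.8−578.3)·(300−201)/(660.1−578.3) = 201 + 13.5·99/81.8 ≈ 217.34, so AQI = 217.
Sub-indices: PM2.5→291, SO₂→168, NO₂→109, PM10→217. Ranked high→low: 291, 217, 168, 109. Second-highest sub-index = 217.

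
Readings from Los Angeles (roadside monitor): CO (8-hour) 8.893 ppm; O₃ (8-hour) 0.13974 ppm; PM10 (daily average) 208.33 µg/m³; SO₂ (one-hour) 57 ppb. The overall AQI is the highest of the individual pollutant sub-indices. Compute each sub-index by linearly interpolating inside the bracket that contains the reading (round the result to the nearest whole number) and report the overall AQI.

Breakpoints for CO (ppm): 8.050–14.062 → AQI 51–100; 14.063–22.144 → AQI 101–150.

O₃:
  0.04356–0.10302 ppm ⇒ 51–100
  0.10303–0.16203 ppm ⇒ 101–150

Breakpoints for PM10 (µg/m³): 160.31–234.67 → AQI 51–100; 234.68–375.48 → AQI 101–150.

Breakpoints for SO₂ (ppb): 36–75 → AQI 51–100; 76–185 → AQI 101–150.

131

CO: row 8.050–14.062 (AQI 51–100). (100−51)·(8.893−8.050)/(14.062−8.050) + 51 = 49·0.843/6.012 + 51 ≈ 57.87 → 58.
O₃ 0.13974: bracket 0.10303–0.16203 → index 101–150; slope 49/0.05900, offset 0.03671.
AQI = 101 + 49/0.05900·0.03671 ≈ 131.49 ⇒ 131.
PM10: 208.33 ∈ [160.31, 234.67] ↔ index [51, 100].
51 + (208.33−160.31)·(100−51)/(234.67−160.31) = 51 + 48.02·49/74.36 ≈ 82.64, so AQI = 83.
SO₂: 57 ∈ [36, 75] ↔ index [51, 100].
51 + (57−36)·(100−51)/(75−36) = 51 + 21·49/39 ≈ 77.38, so AQI = 77.
Sub-indices: CO→58, O₃→131, PM10→83, SO₂→77. Overall AQI = max = 131; dominant pollutant is O₃.
AQI 131: Unhealthy for Sensitive Groups.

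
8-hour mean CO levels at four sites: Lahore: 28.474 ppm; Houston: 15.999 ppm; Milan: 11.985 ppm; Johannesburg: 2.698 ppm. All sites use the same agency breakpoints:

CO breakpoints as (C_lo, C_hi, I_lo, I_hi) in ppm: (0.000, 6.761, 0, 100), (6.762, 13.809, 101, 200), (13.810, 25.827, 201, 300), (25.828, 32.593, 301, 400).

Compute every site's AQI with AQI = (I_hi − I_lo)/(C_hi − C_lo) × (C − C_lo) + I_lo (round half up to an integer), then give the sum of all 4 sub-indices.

Lahore 28.474: bracket 25.828–32.593 → index 301–400; slope 99/6.765, offset 2.646.
AQI = 301 + 99/6.765·2.646 ≈ 339.72 ⇒ 340.
Houston 15.999: bracket 13.810–25.827 → index 201–300; slope 99/12.017, offset 2.189.
AQI = 201 + 99/12.017·2.189 ≈ 219.03 ⇒ 219.
Milan: 11.985 ∈ [6.762, 13.809] ↔ index [101, 200].
101 + (11.985−6.762)·(200−101)/(13.809−6.762) = 101 + 5.223·99/7.047 ≈ 174.38, so AQI = 174.
Johannesburg: 2.698 lies in 0.000–6.761, so I_lo=0, I_hi=100, C_lo=0.000, C_hi=6.761.
(100−0)/(6.761−0.000) × (2.698−0.000) + 0 = 100/6.761 × 2.698 + 0 ≈ 39.91 → 40.
AQIs: Lahore=340, Houston=219, Milan=174, Johannesburg=40. Sum = 340 + 219 + 174 + 40 = 773.

773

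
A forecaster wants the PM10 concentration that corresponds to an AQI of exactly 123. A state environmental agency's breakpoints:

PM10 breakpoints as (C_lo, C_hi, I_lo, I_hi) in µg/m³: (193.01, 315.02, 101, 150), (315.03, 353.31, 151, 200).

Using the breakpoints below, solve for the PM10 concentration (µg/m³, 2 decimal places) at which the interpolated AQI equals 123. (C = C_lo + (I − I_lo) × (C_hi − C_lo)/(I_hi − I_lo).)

247.79

AQI 123 lies in the 101–150 band, which corresponds to 193.01–315.02 µg/m³.
C = 193.01 + (123−101)×(315.02−193.01)/(150−101) = 193.01 + 22×122.01/49 ≈ 247.7900 µg/m³ → 247.79 µg/m³ to 2 dp.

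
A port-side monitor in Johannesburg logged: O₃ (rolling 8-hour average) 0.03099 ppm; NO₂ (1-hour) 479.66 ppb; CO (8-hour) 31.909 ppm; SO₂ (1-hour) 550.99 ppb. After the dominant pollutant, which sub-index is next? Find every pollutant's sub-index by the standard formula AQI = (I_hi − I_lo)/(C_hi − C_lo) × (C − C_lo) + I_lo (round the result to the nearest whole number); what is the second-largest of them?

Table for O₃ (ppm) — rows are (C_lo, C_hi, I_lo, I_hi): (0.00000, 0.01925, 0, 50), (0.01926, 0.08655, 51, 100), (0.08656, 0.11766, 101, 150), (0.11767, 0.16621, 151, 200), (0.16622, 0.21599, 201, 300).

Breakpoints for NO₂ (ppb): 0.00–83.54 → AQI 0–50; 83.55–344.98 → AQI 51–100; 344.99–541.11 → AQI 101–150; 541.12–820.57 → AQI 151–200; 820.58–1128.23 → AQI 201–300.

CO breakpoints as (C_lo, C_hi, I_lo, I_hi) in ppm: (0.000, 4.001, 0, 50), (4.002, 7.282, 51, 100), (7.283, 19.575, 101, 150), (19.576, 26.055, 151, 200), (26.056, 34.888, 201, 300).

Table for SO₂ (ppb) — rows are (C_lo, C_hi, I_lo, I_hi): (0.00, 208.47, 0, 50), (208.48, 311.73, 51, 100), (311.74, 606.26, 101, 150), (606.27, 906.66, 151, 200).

O₃: 0.03099 ∈ [0.01926, 0.08655] ↔ index [51, 100].
51 + (0.03099−0.01926)·(100−51)/(0.08655−0.01926) = 51 + 0.01173·49/0.06729 ≈ 59.54, so AQI = 60.
NO₂: 479.66 lies in 344.99–541.11, so I_lo=101, I_hi=150, C_lo=344.99, C_hi=541.11.
(150−101)/(541.11−344.99) × (479.66−344.99) + 101 = 49/196.12 × 134.67 + 101 ≈ 134.65 → 135.
CO: 31.909 lies in 26.056–34.888, so I_lo=201, I_hi=300, C_lo=26.056, C_hi=34.888.
(300−201)/(34.888−26.056) × (31.909−26.056) + 201 = 99/8.832 × 5.853 + 201 ≈ 266.61 → 267.
SO₂: 550.99 lies in 311.74–606.26, so I_lo=101, I_hi=150, C_lo=311.74, C_hi=606.26.
(150−101)/(606.26−311.74) × (550.99−311.74) + 101 = 49/294.52 × 239.25 + 101 ≈ 140.80 → 141.
Sub-indices: O₃→60, NO₂→135, CO→267, SO₂→141. Ranked high→low: 267, 141, 135, 60. Second-highest sub-index = 141.

141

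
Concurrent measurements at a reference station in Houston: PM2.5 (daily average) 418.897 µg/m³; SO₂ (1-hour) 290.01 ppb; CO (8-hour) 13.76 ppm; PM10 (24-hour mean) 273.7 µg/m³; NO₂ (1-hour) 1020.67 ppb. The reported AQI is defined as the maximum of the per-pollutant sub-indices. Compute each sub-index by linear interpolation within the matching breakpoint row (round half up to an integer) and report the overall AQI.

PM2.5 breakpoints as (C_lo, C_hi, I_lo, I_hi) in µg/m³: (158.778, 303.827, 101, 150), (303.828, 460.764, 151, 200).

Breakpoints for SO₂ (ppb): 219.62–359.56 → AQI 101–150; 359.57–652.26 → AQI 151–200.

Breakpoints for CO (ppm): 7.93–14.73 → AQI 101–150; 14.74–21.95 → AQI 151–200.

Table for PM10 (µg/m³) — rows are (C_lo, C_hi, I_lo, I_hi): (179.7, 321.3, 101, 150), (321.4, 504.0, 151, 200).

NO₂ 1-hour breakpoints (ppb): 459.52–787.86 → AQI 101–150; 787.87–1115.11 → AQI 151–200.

PM2.5: 418.897 lies in 303.828–460.764, so I_lo=151, I_hi=200, C_lo=303.828, C_hi=460.764.
(200−151)/(460.764−303.828) × (418.897−303.828) + 151 = 49/156.936 × 115.069 + 151 ≈ 186.93 → 187.
SO₂ 290.01: bracket 219.62–359.56 → index 101–150; slope 49/139.94, offset 70.39.
AQI = 101 + 49/139.94·70.39 ≈ 125.65 ⇒ 126.
CO: row 7.93–14.73 (AQI 101–150). (150−101)·(13.76−7.93)/(14.73−7.93) + 101 = 49·5.83/6.80 + 101 ≈ 143.01 → 143.
PM10 273.7: bracket 179.7–321.3 → index 101–150; slope 49/141.6, offset 94.0.
AQI = 101 + 49/141.6·94.0 ≈ 133.53 ⇒ 134.
NO₂: 1020.67 lies in 787.87–1115.11, so I_lo=151, I_hi=200, C_lo=787.87, C_hi=1115.11.
(200−151)/(1115.11−787.87) × (1020.67−787.87) + 151 = 49/327.24 × 232.80 + 151 ≈ 185.86 → 186.
Sub-indices: PM2.5→187, SO₂→126, CO→143, PM10→134, NO₂→186. Overall AQI = max = 187; dominant pollutant is PM2.5.
AQI 187: Unhealthy.

187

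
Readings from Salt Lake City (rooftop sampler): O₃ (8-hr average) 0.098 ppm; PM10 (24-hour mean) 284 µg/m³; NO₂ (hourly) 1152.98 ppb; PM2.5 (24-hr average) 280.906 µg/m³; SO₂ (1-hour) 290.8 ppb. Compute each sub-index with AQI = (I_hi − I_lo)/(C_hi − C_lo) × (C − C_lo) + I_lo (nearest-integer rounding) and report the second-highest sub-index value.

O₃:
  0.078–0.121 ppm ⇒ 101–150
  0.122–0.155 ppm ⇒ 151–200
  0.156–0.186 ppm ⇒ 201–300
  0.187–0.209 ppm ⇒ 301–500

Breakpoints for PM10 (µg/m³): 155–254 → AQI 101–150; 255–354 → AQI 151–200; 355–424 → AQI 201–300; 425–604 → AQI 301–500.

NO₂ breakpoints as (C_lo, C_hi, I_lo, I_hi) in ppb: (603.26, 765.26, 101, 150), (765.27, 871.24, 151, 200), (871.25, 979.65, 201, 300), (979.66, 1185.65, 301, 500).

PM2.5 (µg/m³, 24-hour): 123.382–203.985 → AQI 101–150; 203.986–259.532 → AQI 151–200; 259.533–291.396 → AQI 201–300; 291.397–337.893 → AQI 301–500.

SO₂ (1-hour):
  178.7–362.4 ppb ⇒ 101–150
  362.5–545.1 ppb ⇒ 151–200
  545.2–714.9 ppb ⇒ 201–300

O₃: 0.098 lies in 0.078–0.121, so I_lo=101, I_hi=150, C_lo=0.078, C_hi=0.121.
(150−101)/(0.121−0.078) × (0.098−0.078) + 101 = 49/0.043 × 0.020 + 101 ≈ 123.79 → 124.
PM10 284: bracket 255–354 → index 151–200; slope 49/99, offset 29.
AQI = 151 + 49/99·29 ≈ 165.35 ⇒ 165.
NO₂: row 979.66–1185.65 (AQI 301–500). (500−301)·(1152.98−979.66)/(1185.65−979.66) + 301 = 199·173.32/205.99 + 301 ≈ 468.44 → 468.
PM2.5 280.906: bracket 259.533–291.396 → index 201–300; slope 99/31.863, offset 21.373.
AQI = 201 + 99/31.863·21.373 ≈ 267.41 ⇒ 267.
SO₂: 290.8 ∈ [178.7, 362.4] ↔ index [101, 150].
101 + (290.8−178.7)·(150−101)/(362.4−178.7) = 101 + 112.1·49/183.7 ≈ 130.90, so AQI = 131.
Sub-indices: O₃→124, PM10→165, NO₂→468, PM2.5→267, SO₂→131. Ranked high→low: 468, 267, 165, 131, 124. Second-highest sub-index = 267.

267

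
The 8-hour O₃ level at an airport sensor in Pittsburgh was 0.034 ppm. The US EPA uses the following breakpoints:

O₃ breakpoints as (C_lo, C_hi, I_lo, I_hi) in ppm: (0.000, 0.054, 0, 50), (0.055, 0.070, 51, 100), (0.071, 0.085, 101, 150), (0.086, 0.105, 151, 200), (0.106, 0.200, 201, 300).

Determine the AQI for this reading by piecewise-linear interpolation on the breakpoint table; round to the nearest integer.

O₃: row 0.000–0.054 (AQI 0–50). (50−0)·(0.034−0.000)/(0.054−0.000) + 0 = 50·0.034/0.054 + 0 ≈ 31.48 → 31.

31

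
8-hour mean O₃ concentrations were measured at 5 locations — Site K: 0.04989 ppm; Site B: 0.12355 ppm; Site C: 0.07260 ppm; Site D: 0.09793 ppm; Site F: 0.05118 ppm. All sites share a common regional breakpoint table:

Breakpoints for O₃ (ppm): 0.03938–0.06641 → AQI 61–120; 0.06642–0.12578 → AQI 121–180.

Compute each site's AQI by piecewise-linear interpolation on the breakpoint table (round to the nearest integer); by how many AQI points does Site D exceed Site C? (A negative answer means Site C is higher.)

25

Site K: 0.04989 lies in 0.03938–0.06641, so I_lo=61, I_hi=120, C_lo=0.03938, C_hi=0.06641.
(120−61)/(0.06641−0.03938) × (0.04989−0.03938) + 61 = 59/0.02703 × 0.01051 + 61 ≈ 83.94 → 84.
Site B: 0.12355 lies in 0.06642–0.12578, so I_lo=121, I_hi=180, C_lo=0.06642, C_hi=0.12578.
(180−121)/(0.12578−0.06642) × (0.12355−0.06642) + 121 = 59/0.05936 × 0.05713 + 121 ≈ 177.78 → 178.
Site C: 0.07260 lies in 0.06642–0.12578, so I_lo=121, I_hi=180, C_lo=0.06642, C_hi=0.12578.
(180−121)/(0.12578−0.06642) × (0.07260−0.06642) + 121 = 59/0.05936 × 0.00618 + 121 ≈ 127.14 → 127.
Site D 0.09793: bracket 0.06642–0.12578 → index 121–180; slope 59/0.05936, offset 0.03151.
AQI = 121 + 59/0.05936·0.03151 ≈ 152.32 ⇒ 152.
Site F: 0.05118 lies in 0.03938–0.06641, so I_lo=61, I_hi=120, C_lo=0.03938, C_hi=0.06641.
(120−61)/(0.06641−0.03938) × (0.05118−0.03938) + 61 = 59/0.02703 × 0.01180 + 61 ≈ 86.76 → 87.
AQIs: Site K=84, Site B=178, Site C=127, Site D=152, Site F=87. Site D (152) − Site C (127) = 25.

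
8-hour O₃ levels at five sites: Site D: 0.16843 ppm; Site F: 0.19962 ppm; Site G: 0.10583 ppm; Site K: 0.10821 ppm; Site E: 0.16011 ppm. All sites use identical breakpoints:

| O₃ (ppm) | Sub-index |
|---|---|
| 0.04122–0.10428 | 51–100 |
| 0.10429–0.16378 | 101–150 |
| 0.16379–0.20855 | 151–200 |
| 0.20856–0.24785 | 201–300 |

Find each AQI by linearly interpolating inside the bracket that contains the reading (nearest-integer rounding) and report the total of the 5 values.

699

Site D 0.16843: bracket 0.16379–0.20855 → index 151–200; slope 49/0.04476, offset 0.00464.
AQI = 151 + 49/0.04476·0.00464 ≈ 156.08 ⇒ 156.
Site F 0.19962: bracket 0.16379–0.20855 → index 151–200; slope 49/0.04476, offset 0.03583.
AQI = 151 + 49/0.04476·0.03583 ≈ 190.22 ⇒ 190.
Site G 0.10583: bracket 0.10429–0.16378 → index 101–150; slope 49/0.05949, offset 0.00154.
AQI = 101 + 49/0.05949·0.00154 ≈ 102.27 ⇒ 102.
Site K: 0.10821 lies in 0.10429–0.16378, so I_lo=101, I_hi=150, C_lo=0.10429, C_hi=0.16378.
(150−101)/(0.16378−0.10429) × (0.10821−0.10429) + 101 = 49/0.05949 × 0.00392 + 101 ≈ 104.23 → 104.
Site E: 0.16011 lies in 0.10429–0.16378, so I_lo=101, I_hi=150, C_lo=0.10429, C_hi=0.16378.
(150−101)/(0.16378−0.10429) × (0.16011−0.10429) + 101 = 49/0.05949 × 0.05582 + 101 ≈ 146.98 → 147.
AQIs: Site D=156, Site F=190, Site G=102, Site K=104, Site E=147. Sum = 156 + 190 + 102 + 104 + 147 = 699.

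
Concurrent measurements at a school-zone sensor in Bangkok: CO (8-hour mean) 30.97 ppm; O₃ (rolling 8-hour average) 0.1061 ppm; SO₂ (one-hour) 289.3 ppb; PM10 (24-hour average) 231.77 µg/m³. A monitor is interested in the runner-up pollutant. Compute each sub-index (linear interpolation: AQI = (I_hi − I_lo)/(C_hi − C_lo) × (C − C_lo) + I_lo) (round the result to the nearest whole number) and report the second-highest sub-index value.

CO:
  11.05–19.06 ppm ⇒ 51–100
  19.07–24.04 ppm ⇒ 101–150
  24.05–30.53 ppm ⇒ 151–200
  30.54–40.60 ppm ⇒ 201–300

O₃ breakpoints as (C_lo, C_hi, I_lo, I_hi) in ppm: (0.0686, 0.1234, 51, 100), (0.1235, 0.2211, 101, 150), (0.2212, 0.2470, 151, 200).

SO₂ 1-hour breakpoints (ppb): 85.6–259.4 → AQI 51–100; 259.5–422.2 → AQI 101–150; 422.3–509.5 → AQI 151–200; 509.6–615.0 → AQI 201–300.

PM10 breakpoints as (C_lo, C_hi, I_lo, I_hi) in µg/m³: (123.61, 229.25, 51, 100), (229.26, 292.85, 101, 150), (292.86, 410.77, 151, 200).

CO: 30.97 ∈ [30.54, 40.60] ↔ index [201, 300].
201 + (30.97−30.54)·(300−201)/(40.60−30.54) = 201 + 0.43·99/10.06 ≈ 205.23, so AQI = 205.
O₃: 0.1061 lies in 0.0686–0.1234, so I_lo=51, I_hi=100, C_lo=0.0686, C_hi=0.1234.
(100−51)/(0.1234−0.0686) × (0.1061−0.0686) + 51 = 49/0.0548 × 0.0375 + 51 ≈ 84.53 → 85.
SO₂: 289.3 ∈ [259.5, 422.2] ↔ index [101, 150].
101 + (289.3−259.5)·(150−101)/(422.2−259.5) = 101 + 29.8·49/162.7 ≈ 109.97, so AQI = 110.
PM10: row 229.26–292.85 (AQI 101–150). (150−101)·(231.77−229.26)/(292.85−229.26) + 101 = 49·2.51/63.59 + 101 ≈ 102.93 → 103.
Sub-indices: CO→205, O₃→85, SO₂→110, PM10→103. Ranked high→low: 205, 110, 103, 85. Second-highest sub-index = 110.

110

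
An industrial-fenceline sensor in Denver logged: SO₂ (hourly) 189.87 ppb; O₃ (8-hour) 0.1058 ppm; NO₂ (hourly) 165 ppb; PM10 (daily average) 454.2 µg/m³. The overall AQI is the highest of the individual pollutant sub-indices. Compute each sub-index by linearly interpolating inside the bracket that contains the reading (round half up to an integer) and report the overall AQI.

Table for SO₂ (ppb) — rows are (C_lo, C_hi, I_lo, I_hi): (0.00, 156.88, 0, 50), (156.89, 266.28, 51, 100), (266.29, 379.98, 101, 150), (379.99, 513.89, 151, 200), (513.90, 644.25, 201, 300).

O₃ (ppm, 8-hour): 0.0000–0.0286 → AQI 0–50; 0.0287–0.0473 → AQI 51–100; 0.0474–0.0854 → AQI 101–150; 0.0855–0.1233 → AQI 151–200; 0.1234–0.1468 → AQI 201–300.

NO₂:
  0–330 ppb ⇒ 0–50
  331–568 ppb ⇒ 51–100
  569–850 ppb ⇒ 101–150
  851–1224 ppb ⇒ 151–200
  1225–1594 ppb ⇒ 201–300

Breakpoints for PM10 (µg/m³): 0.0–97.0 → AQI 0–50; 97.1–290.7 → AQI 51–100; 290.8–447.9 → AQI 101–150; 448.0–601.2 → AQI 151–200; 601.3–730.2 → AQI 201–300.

177

SO₂: 189.87 lies in 156.89–266.28, so I_lo=51, I_hi=100, C_lo=156.89, C_hi=266.28.
(100−51)/(266.28−156.89) × (189.87−156.89) + 51 = 49/109.39 × 32.98 + 51 ≈ 65.77 → 66.
O₃: row 0.0855–0.1233 (AQI 151–200). (200−151)·(0.1058−0.0855)/(0.1233−0.0855) + 151 = 49·0.0203/0.0378 + 151 ≈ 177.31 → 177.
NO₂ 165: bracket 0–330 → index 0–50; slope 50/330, offset 165.
AQI = 0 + 50/330·165 ≈ 25.00 ⇒ 25.
PM10: row 448.0–601.2 (AQI 151–200). (200−151)·(454.2−448.0)/(601.2−448.0) + 151 = 49·6.2/153.2 + 151 ≈ 152.98 → 153.
Sub-indices: SO₂→66, O₃→177, NO₂→25, PM10→153. Overall AQI = max = 177; dominant pollutant is O₃.
AQI 177: Unhealthy.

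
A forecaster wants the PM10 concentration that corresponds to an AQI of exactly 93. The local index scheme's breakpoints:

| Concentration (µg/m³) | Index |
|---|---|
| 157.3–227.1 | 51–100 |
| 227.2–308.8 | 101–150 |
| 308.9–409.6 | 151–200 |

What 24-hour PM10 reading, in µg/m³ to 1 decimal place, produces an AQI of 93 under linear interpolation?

217.1

AQI 93 lies in the 51–100 band, which corresponds to 157.3–227.1 µg/m³.
C = 157.3 + (93−51)×(227.1−157.3)/(100−51) = 157.3 + 42×69.8/49 ≈ 217.129 µg/m³ → 217.1 µg/m³ to 1 dp.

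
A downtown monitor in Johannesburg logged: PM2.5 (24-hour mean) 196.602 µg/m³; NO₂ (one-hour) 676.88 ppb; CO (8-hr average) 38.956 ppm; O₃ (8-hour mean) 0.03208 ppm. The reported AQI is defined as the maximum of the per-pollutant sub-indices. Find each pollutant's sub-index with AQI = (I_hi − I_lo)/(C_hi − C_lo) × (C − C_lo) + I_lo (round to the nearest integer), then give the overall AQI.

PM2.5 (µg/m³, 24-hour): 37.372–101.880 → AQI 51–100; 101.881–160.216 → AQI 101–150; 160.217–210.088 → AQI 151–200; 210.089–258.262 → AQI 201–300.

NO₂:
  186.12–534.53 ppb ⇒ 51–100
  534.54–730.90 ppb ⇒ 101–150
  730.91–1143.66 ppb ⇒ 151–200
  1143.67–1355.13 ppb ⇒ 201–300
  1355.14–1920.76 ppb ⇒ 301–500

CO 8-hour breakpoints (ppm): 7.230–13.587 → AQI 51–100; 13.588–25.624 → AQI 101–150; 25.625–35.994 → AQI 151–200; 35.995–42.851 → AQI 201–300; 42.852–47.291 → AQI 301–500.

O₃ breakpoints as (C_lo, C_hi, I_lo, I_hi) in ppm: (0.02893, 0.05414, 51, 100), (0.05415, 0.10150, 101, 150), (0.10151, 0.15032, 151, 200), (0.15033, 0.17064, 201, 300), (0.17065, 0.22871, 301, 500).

PM2.5: 196.602 ∈ [160.217, 210.088] ↔ index [151, 200].
151 + (196.602−160.217)·(200−151)/(210.088−160.217) = 151 + 36.385·49/49.871 ≈ 186.75, so AQI = 187.
NO₂: row 534.54–730.90 (AQI 101–150). (150−101)·(676.88−534.54)/(730.90−534.54) + 101 = 49·142.34/196.36 + 101 ≈ 136.52 → 137.
CO: 38.956 ∈ [35.995, 42.851] ↔ index [201, 300].
201 + (38.956−35.995)·(300−201)/(42.851−35.995) = 201 + 2.961·99/6.856 ≈ 243.76, so AQI = 244.
O₃ 0.03208: bracket 0.02893–0.05414 → index 51–100; slope 49/0.02521, offset 0.00315.
AQI = 51 + 49/0.02521·0.00315 ≈ 57.12 ⇒ 57.
Sub-indices: PM2.5→187, NO₂→137, CO→244, O₃→57. Overall AQI = max = 244; dominant pollutant is CO.
AQI 244: Very Unhealthy.

244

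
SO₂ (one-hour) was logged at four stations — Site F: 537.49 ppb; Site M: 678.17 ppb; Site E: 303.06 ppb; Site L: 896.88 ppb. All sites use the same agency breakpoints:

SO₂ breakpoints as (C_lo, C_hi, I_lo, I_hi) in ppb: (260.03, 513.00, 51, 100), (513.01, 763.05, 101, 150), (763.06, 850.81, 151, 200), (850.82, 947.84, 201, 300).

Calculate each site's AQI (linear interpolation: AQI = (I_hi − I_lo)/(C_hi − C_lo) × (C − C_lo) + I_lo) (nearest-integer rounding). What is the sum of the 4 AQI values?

Site F: 537.49 lies in 513.01–763.05, so I_lo=101, I_hi=150, C_lo=513.01, C_hi=763.05.
(150−101)/(763.05−513.01) × (537.49−513.01) + 101 = 49/250.04 × 24.48 + 101 ≈ 105.80 → 106.
Site M 678.17: bracket 513.01–763.05 → index 101–150; slope 49/250.04, offset 165.16.
AQI = 101 + 49/250.04·165.16 ≈ 133.37 ⇒ 133.
Site E 303.06: bracket 260.03–513.00 → index 51–100; slope 49/252.97, offset 43.03.
AQI = 51 + 49/252.97·43.03 ≈ 59.33 ⇒ 59.
Site L: 896.88 ∈ [850.82, 947.84] ↔ index [201, 300].
201 + (896.88−850.82)·(300−201)/(947.84−850.82) = 201 + 46.06·99/97.02 ≈ 248.00, so AQI = 248.
AQIs: Site F=106, Site M=133, Site E=59, Site L=248. Sum = 106 + 133 + 59 + 248 = 546.

546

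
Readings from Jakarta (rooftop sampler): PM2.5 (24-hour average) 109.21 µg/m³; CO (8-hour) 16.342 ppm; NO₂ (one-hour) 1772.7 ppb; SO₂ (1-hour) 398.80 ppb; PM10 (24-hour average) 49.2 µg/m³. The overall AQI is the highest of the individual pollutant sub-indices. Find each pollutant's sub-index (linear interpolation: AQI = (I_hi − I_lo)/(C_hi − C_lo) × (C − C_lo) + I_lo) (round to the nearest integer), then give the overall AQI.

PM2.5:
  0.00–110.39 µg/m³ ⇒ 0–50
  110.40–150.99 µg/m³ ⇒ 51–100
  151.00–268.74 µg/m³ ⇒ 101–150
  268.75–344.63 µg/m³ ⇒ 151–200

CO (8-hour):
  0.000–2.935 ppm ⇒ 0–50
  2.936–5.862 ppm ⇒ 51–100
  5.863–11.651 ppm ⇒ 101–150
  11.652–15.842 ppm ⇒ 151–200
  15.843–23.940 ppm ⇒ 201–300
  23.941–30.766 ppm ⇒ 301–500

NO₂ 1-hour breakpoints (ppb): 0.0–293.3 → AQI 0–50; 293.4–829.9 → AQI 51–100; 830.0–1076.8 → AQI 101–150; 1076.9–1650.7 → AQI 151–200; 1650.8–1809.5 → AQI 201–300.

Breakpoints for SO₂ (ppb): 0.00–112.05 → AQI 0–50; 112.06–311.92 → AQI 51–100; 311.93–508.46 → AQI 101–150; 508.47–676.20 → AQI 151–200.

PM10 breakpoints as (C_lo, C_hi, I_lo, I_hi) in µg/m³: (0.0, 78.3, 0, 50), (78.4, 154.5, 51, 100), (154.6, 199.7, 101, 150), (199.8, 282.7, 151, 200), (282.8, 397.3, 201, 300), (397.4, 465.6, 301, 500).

277

PM2.5 109.21: bracket 0.00–110.39 → index 0–50; slope 50/110.39, offset 109.21.
AQI = 0 + 50/110.39·109.21 ≈ 49.47 ⇒ 49.
CO 16.342: bracket 15.843–23.940 → index 201–300; slope 99/8.097, offset 0.499.
AQI = 201 + 99/8.097·0.499 ≈ 207.10 ⇒ 207.
NO₂: row 1650.8–1809.5 (AQI 201–300). (300−201)·(1772.7−1650.8)/(1809.5−1650.8) + 201 = 99·121.9/158.7 + 201 ≈ 277.04 → 277.
SO₂ 398.80: bracket 311.93–508.46 → index 101–150; slope 49/196.53, offset 86.87.
AQI = 101 + 49/196.53·86.87 ≈ 122.66 ⇒ 123.
PM10: row 0.0–78.3 (AQI 0–50). (50−0)·(49.2−0.0)/(78.3−0.0) + 0 = 50·49.2/78.3 + 0 ≈ 31.42 → 31.
Sub-indices: PM2.5→49, CO→207, NO₂→277, SO₂→123, PM10→31. Overall AQI = max = 277; dominant pollutant is NO₂.
AQI 277: Very Unhealthy.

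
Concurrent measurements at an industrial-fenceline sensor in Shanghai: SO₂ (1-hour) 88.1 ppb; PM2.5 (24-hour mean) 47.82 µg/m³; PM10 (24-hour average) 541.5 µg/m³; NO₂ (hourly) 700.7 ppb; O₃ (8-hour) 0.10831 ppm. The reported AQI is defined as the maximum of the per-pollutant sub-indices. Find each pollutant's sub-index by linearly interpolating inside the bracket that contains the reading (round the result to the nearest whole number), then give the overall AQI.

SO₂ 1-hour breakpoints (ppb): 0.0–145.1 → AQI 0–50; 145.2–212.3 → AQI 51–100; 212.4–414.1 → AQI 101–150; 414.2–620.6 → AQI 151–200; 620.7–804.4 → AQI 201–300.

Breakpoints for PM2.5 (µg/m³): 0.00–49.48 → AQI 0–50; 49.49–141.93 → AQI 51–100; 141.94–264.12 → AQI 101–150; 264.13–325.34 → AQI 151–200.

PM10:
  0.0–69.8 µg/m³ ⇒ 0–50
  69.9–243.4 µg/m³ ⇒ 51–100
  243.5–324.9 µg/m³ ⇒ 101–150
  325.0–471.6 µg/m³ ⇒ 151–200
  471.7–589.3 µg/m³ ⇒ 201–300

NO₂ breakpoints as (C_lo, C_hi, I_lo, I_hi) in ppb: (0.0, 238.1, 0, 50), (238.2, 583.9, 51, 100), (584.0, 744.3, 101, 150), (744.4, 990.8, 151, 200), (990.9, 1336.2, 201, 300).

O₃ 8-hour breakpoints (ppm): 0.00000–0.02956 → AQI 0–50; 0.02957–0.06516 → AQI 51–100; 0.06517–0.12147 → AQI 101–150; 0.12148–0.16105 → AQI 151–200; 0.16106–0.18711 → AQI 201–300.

260

SO₂: row 0.0–145.1 (AQI 0–50). (50−0)·(88.1−0.0)/(145.1−0.0) + 0 = 50·88.1/145.1 + 0 ≈ 30.36 → 30.
PM2.5: 47.82 lies in 0.00–49.48, so I_lo=0, I_hi=50, C_lo=0.00, C_hi=49.48.
(50−0)/(49.48−0.00) × (47.82−0.00) + 0 = 50/49.48 × 47.82 + 0 ≈ 48.32 → 48.
PM10 541.5: bracket 471.7–589.3 → index 201–300; slope 99/117.6, offset 69.8.
AQI = 201 + 99/117.6·69.8 ≈ 259.76 ⇒ 260.
NO₂ 700.7: bracket 584.0–744.3 → index 101–150; slope 49/160.3, offset 116.7.
AQI = 101 + 49/160.3·116.7 ≈ 136.67 ⇒ 137.
O₃: 0.10831 ∈ [0.06517, 0.12147] ↔ index [101, 150].
101 + (0.10831−0.06517)·(150−101)/(0.12147−0.06517) = 101 + 0.04314·49/0.05630 ≈ 138.55, so AQI = 139.
Sub-indices: SO₂→30, PM2.5→48, PM10→260, NO₂→137, O₃→139. Overall AQI = max = 260; dominant pollutant is PM10.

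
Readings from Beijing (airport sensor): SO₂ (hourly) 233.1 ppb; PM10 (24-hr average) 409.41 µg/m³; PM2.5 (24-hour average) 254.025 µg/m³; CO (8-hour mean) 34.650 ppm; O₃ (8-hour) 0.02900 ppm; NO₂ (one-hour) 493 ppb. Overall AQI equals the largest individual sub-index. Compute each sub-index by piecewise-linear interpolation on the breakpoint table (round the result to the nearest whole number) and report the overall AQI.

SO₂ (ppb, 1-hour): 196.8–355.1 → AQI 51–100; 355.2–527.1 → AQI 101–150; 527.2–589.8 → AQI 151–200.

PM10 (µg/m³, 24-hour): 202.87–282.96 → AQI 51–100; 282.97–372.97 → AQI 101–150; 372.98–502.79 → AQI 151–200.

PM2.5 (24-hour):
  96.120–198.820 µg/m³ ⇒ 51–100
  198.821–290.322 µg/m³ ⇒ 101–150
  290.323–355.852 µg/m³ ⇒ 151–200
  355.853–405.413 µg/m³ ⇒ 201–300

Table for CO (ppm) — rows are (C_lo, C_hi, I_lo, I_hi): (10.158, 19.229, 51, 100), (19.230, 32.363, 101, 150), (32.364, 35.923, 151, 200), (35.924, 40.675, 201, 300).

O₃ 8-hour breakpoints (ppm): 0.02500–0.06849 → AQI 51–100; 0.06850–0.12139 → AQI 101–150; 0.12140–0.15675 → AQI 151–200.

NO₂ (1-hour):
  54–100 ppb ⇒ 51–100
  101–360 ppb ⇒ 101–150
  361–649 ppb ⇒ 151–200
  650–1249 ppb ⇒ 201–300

182

SO₂: 233.1 ∈ [196.8, 355.1] ↔ index [51, 100].
51 + (233.1−196.8)·(100−51)/(355.1−196.8) = 51 + 36.3·49/158.3 ≈ 62.24, so AQI = 62.
PM10: 409.41 lies in 372.98–502.79, so I_lo=151, I_hi=200, C_lo=372.98, C_hi=502.79.
(200−151)/(502.79−372.98) × (409.41−372.98) + 151 = 49/129.81 × 36.43 + 151 ≈ 164.75 → 165.
PM2.5: row 198.821–290.322 (AQI 101–150). (150−101)·(254.025−198.821)/(290.322−198.821) + 101 = 49·55.204/91.501 + 101 ≈ 130.56 → 131.
CO 34.650: bracket 32.364–35.923 → index 151–200; slope 49/3.559, offset 2.286.
AQI = 151 + 49/3.559·2.286 ≈ 182.47 ⇒ 182.
O₃: 0.02900 lies in 0.02500–0.06849, so I_lo=51, I_hi=100, C_lo=0.02500, C_hi=0.06849.
(100−51)/(0.06849−0.02500) × (0.02900−0.02500) + 51 = 49/0.04349 × 0.00400 + 51 ≈ 55.51 → 56.
NO₂: 493 lies in 361–649, so I_lo=151, I_hi=200, C_lo=361, C_hi=649.
(200−151)/(649−361) × (493−361) + 151 = 49/288 × 132 + 151 ≈ 173.46 → 173.
Sub-indices: SO₂→62, PM10→165, PM2.5→131, CO→182, O₃→56, NO₂→173. Overall AQI = max = 182; dominant pollutant is CO.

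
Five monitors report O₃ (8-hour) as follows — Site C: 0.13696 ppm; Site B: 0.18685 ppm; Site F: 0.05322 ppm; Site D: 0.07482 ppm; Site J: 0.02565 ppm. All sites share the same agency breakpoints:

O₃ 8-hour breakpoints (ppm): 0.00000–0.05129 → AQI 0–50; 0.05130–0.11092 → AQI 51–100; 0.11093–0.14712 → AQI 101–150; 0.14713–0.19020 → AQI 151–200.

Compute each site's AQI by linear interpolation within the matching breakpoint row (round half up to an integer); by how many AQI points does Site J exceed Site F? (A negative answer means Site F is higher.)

-28

Site C: 0.13696 lies in 0.11093–0.14712, so I_lo=101, I_hi=150, C_lo=0.11093, C_hi=0.14712.
(150−101)/(0.14712−0.11093) × (0.13696−0.11093) + 101 = 49/0.03619 × 0.02603 + 101 ≈ 136.24 → 136.
Site B 0.18685: bracket 0.14713–0.19020 → index 151–200; slope 49/0.04307, offset 0.03972.
AQI = 151 + 49/0.04307·0.03972 ≈ 196.19 ⇒ 196.
Site F 0.05322: bracket 0.05130–0.11092 → index 51–100; slope 49/0.05962, offset 0.00192.
AQI = 51 + 49/0.05962·0.00192 ≈ 52.58 ⇒ 53.
Site D: 0.07482 lies in 0.05130–0.11092, so I_lo=51, I_hi=100, C_lo=0.05130, C_hi=0.11092.
(100−51)/(0.11092−0.05130) × (0.07482−0.05130) + 51 = 49/0.05962 × 0.02352 + 51 ≈ 70.33 → 70.
Site J: 0.02565 ∈ [0.00000, 0.05129] ↔ index [0, 50].
0 + (0.02565−0.00000)·(50−0)/(0.05129−0.00000) = 0 + 0.02565·50/0.05129 ≈ 25.00, so AQI = 25.
AQIs: Site C=136, Site B=196, Site F=53, Site D=70, Site J=25. Site J (25) − Site F (53) = -28.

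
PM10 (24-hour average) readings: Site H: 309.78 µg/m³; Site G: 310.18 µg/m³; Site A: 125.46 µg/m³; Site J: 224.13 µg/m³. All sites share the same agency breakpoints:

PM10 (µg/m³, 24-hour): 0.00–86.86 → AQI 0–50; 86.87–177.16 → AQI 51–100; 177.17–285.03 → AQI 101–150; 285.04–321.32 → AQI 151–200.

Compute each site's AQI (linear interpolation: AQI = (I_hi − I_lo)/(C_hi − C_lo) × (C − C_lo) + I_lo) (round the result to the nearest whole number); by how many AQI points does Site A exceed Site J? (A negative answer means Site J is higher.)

Site H: row 285.04–321.32 (AQI 151–200). (200−151)·(309.78−285.04)/(321.32−285.04) + 151 = 49·24.74/36.28 + 151 ≈ 184.41 → 184.
Site G: 310.18 ∈ [285.04, 321.32] ↔ index [151, 200].
151 + (310.18−285.04)·(200−151)/(321.32−285.04) = 151 + 25.14·49/36.28 ≈ 184.95, so AQI = 185.
Site A: row 86.87–177.16 (AQI 51–100). (100−51)·(125.46−86.87)/(177.16−86.87) + 51 = 49·38.59/90.29 + 51 ≈ 71.94 → 72.
Site J: row 177.17–285.03 (AQI 101–150). (150−101)·(224.13−177.17)/(285.03−177.17) + 101 = 49·46.96/107.86 + 101 ≈ 122.33 → 122.
AQIs: Site H=184, Site G=185, Site A=72, Site J=122. Site A (72) − Site J (122) = -50.

-50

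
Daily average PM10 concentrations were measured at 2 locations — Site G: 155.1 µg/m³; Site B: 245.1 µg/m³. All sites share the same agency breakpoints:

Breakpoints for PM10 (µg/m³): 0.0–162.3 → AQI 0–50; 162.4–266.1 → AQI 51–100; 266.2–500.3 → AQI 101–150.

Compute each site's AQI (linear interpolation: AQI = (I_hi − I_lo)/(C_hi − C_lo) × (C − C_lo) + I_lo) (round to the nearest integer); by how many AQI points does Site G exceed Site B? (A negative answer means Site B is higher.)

Site G: row 0.0–162.3 (AQI 0–50). (50−0)·(155.1−0.0)/(162.3−0.0) + 0 = 50·155.1/162.3 + 0 ≈ 47.78 → 48.
Site B 245.1: bracket 162.4–266.1 → index 51–100; slope 49/103.7, offset 82.7.
AQI = 51 + 49/103.7·82.7 ≈ 90.08 ⇒ 90.
AQIs: Site G=48, Site B=90. Site G (48) − Site B (90) = -42.

-42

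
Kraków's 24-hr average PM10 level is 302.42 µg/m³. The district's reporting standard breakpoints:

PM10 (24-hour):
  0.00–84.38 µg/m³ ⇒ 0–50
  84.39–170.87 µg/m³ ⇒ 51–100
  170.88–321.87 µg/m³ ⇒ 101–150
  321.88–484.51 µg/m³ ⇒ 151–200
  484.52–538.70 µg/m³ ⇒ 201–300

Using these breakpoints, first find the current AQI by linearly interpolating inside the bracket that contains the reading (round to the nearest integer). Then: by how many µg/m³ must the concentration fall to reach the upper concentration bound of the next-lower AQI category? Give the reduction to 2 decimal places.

131.55

PM10: 302.42 ∈ [170.88, 321.87] ↔ index [101, 150].
101 + (302.42−170.88)·(150−101)/(321.87−170.88) = 101 + 131.54·49/150.99 ≈ 143.69, so AQI = 144.
Current AQI 144 is in the Unhealthy for Sensitive Groups range (101–150). The next-lower category tops out at AQI 100, whose upper concentration bound is 170.87 µg/m³.
Reduction needed = 302.42 − 170.87 = 131.55 µg/m³.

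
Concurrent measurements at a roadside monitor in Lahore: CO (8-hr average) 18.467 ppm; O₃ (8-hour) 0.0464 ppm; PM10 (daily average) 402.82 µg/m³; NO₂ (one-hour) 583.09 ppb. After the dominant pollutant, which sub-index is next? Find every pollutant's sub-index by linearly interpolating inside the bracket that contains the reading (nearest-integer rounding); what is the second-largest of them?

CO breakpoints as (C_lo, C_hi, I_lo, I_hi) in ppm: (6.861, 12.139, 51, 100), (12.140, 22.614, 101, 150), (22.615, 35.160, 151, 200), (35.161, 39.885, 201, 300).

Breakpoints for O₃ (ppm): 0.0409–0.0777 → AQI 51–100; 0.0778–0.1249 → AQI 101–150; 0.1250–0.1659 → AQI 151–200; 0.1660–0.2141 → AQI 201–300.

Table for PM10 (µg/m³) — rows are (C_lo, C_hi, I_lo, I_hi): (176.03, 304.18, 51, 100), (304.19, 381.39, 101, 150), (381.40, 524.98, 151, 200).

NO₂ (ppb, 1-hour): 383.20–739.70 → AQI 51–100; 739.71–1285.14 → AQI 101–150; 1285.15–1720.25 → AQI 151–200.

131

CO: 18.467 lies in 12.140–22.614, so I_lo=101, I_hi=150, C_lo=12.140, C_hi=22.614.
(150−101)/(22.614−12.140) × (18.467−12.140) + 101 = 49/10.474 × 6.327 + 101 ≈ 130.60 → 131.
O₃ 0.0464: bracket 0.0409–0.0777 → index 51–100; slope 49/0.0368, offset 0.0055.
AQI = 51 + 49/0.0368·0.0055 ≈ 58.32 ⇒ 58.
PM10: 402.82 ∈ [381.40, 524.98] ↔ index [151, 200].
151 + (402.82−381.40)·(200−151)/(524.98−381.40) = 151 + 21.42·49/143.58 ≈ 158.31, so AQI = 158.
NO₂: 583.09 ∈ [383.20, 739.70] ↔ index [51, 100].
51 + (583.09−383.20)·(100−51)/(739.70−383.20) = 51 + 199.89·49/356.50 ≈ 78.47, so AQI = 78.
Sub-indices: CO→131, O₃→58, PM10→158, NO₂→78. Ranked high→low: 158, 131, 78, 58. Second-highest sub-index = 131.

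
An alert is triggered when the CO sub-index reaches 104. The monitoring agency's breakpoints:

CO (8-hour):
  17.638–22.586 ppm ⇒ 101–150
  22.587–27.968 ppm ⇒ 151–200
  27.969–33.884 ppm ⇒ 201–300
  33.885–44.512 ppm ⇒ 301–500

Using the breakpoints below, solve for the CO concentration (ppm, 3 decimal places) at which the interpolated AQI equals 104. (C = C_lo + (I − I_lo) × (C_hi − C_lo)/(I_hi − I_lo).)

AQI 104 lies in the 101–150 band, which corresponds to 17.638–22.586 ppm.
C = 17.638 + (104−101)×(22.586−17.638)/(150−101) = 17.638 + 3×4.948/49 ≈ 17.94094 ppm → 17.941 ppm to 3 dp.

17.941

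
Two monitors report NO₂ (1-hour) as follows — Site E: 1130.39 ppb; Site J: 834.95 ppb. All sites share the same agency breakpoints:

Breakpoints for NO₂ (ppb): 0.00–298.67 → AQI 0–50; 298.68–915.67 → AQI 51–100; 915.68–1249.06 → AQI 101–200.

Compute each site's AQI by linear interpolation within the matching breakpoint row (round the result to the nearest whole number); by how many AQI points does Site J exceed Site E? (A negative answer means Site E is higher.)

-71

Site E: row 915.68–1249.06 (AQI 101–200). (200−101)·(1130.39−915.68)/(1249.06−915.68) + 101 = 99·214.71/333.38 + 101 ≈ 164.76 → 165.
Site J: 834.95 ∈ [298.68, 915.67] ↔ index [51, 100].
51 + (834.95−298.68)·(100−51)/(915.67−298.68) = 51 + 536.27·49/616.99 ≈ 93.59, so AQI = 94.
AQIs: Site E=165, Site J=94. Site J (94) − Site E (165) = -71.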